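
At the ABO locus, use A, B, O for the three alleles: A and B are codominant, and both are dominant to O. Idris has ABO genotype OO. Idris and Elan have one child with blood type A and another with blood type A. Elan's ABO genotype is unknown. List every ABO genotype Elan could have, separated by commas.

AA, AB, AO

For each candidate genotype of Elan, check whether crossing it with OO can produce every observed child phenotype.
  AA → possible child types {A} ✓
  AB → possible child types {A, B} ✓
  AO → possible child types {O, A} ✓
  BB → possible child types {B} ✗
  BO → possible child types {O, B} ✗
  OO → possible child types {O} ✗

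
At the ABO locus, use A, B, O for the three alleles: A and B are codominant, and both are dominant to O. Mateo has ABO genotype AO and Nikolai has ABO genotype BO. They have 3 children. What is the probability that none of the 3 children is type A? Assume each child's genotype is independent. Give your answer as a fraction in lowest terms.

ABO cross AO × BO → 1/4 O, 1/4 A, 1/4 B, 1/4 AB.
So P(type A) = 1/4 per child.
P(not type A) = 3/4 for one child; (3/4)^3 = 27/64.

27/64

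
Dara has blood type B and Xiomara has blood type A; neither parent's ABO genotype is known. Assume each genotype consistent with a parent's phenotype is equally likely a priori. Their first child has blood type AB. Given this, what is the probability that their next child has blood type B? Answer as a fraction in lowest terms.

Possible genotypes: Dara ∈ {I^B I^B, I^B i}; Xiomara ∈ {I^A I^A, I^A i}.
Weight each parental genotype pair by prior × P(type-AB child):
  I^B I^B × I^A I^A: posterior weight 4/9; P(next child type B) = 0.
  I^B I^B × I^A i: posterior weight 2/9; P(next child type B) = 1/2.
  I^B i × I^A I^A: posterior weight 2/9; P(next child type B) = 0.
  I^B i × I^A i: posterior weight 1/9; P(next child type B) = 1/4.
Weighted sum = 5/36.

5/36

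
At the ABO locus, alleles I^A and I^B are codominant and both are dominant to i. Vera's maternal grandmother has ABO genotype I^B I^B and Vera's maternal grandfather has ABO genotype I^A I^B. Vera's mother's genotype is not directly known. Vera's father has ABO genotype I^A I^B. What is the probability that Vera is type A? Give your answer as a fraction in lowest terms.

Vera's mother's ABO genotype from I^B I^B × I^A I^B: 1/2 I^A I^B, 1/2 I^B I^B.
Crossing each possibility with the father I^A I^B and summing P(type A): 1/2·1/4 + 1/2·0 = 1/8.

1/8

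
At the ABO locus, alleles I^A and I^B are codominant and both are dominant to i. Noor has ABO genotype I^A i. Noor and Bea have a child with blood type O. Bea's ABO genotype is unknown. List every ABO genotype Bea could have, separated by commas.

For each candidate genotype of Bea, check whether crossing it with I^A i can produce every observed child phenotype.
  I^A I^A → possible child types {A} ✗
  I^A I^B → possible child types {A, B, AB} ✗
  I^A i → possible child types {O, A} ✓
  I^B I^B → possible child types {B, AB} ✗
  I^B i → possible child types {O, A, B, AB} ✓
  i i → possible child types {O, A} ✓

I^A i, I^B i, i i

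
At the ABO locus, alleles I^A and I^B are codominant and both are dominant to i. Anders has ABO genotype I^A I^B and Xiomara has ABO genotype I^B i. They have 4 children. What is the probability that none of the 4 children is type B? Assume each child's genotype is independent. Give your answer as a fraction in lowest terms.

ABO cross I^A I^B × I^B i → 1/4 A, 1/2 B, 1/4 AB.
So P(type B) = 1/2 per child.
P(not type B) = 1/2 for one child; (1/2)^4 = 1/16.

1/16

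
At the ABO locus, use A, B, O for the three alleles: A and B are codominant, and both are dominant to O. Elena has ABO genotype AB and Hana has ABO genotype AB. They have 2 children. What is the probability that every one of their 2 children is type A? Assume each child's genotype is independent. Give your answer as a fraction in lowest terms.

ABO cross AB × AB → 1/4 A, 1/4 B, 1/2 AB.
So P(type A) = 1/4 per child.
All 2 independent: (1/4)^2 = 1/16.

1/16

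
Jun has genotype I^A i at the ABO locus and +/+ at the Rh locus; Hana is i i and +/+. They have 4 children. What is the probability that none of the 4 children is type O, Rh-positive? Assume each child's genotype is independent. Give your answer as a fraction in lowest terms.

ABO cross I^A i × i i → 1/2 O, 1/2 A.
Rh cross +/+ × +/+ → 1 Rh+; so P(type O, Rh-positive) = 1/2 × 1 = 1/2 per child.
P(not type O, Rh-positive) = 1/2 for one child; (1/2)^4 = 1/16.

1/16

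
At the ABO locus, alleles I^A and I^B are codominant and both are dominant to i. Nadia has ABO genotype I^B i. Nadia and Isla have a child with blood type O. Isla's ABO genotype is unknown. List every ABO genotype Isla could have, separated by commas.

I^A i, I^B i, i i

For each candidate genotype of Isla, check whether crossing it with I^B i can produce every observed child phenotype.
  I^A I^A → possible child types {A, AB} ✗
  I^A I^B → possible child types {A, B, AB} ✗
  I^A i → possible child types {O, A, B, AB} ✓
  I^B I^B → possible child types {B} ✗
  I^B i → possible child types {O, B} ✓
  i i → possible child types {O, B} ✓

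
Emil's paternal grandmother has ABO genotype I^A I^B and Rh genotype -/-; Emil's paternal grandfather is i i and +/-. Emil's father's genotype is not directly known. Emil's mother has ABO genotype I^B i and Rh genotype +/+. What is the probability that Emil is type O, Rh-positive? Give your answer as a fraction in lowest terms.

1/4

Emil's father's ABO genotype from I^A I^B × i i: 1/2 I^A i, 1/2 I^B i.
Crossing each possibility with the mother I^B i and summing P(type O): 1/2·1/4 + 1/2·1/4 = 1/4.
Similarly for Rh via the father's Rh distribution: P(Rh+) = 1.
Independent loci: 1/4 × 1 = 1/4.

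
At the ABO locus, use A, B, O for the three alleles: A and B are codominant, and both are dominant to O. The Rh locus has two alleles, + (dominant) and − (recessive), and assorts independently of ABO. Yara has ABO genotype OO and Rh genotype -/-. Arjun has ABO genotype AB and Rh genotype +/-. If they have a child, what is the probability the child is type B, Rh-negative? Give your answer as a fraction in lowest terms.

ABO cross OO × AB → offspring phenotypes: 1/2 A, 1/2 B.
Rh cross -/- × +/- → 1/2 Rh+, 1/2 Rh-.
Independent loci: P(type B, Rh-negative) = 1/2 × 1/2 = 1/4.

1/4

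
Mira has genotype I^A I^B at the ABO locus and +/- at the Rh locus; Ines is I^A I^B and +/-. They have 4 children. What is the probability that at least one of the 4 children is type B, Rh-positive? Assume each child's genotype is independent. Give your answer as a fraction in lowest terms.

36975/65536

ABO cross I^A I^B × I^A I^B → 1/4 A, 1/4 B, 1/2 AB.
Rh cross +/- × +/- → 3/4 Rh+, 1/4 Rh-; so P(type B, Rh-positive) = 1/4 × 3/4 = 3/16 per child.
P(none) = (13/16)^4 = 28561/65536; P(at least one) = 1 − 28561/65536 = 36975/65536.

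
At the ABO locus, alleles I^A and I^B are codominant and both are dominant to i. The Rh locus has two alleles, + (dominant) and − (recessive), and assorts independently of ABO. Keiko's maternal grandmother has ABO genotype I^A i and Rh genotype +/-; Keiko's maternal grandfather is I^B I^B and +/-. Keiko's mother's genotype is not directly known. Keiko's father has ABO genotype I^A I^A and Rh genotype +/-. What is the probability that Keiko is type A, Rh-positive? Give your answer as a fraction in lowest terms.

3/8

Keiko's mother's ABO genotype from I^A i × I^B I^B: 1/2 I^A I^B, 1/2 I^B i.
Crossing each possibility with the father I^A I^A and summing P(type A): 1/2·1/2 + 1/2·1/2 = 1/2.
Similarly for Rh via the mother's Rh distribution: P(Rh+) = 3/4.
Independent loci: 1/2 × 3/4 = 3/8.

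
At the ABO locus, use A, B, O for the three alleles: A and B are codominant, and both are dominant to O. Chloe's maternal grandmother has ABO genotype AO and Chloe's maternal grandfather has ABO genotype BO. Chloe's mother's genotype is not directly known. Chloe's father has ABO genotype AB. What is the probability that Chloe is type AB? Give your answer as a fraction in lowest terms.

1/4

Chloe's mother's ABO genotype from AO × BO: 1/4 AB, 1/4 AO, 1/4 BO, 1/4 OO.
Crossing each possibility with the father AB and summing P(type AB): 1/4·1/2 + 1/4·1/4 + 1/4·1/4 + 1/4·0 = 1/4.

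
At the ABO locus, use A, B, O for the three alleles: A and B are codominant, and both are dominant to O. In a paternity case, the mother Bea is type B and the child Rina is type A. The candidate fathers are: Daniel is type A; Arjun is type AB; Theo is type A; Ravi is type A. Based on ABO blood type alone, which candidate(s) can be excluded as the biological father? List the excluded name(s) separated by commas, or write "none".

none

A candidate is excluded only if no genotype consistent with his phenotype could produce a type A child with a type B mother.
Every candidate has at least one consistent genotype combination, so none can be excluded.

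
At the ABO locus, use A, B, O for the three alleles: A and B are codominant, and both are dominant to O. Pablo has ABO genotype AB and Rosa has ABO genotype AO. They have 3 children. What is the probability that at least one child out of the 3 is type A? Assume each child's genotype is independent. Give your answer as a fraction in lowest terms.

7/8

ABO cross AB × AO → 1/2 A, 1/4 B, 1/4 AB.
So P(type A) = 1/2 per child.
P(none) = (1/2)^3 = 1/8; P(at least one) = 1 − 1/8 = 7/8.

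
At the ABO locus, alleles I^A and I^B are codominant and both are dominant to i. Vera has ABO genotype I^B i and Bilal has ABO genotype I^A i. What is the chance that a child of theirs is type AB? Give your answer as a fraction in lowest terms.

1/4

ABO cross I^B i × I^A i → offspring phenotypes: 1/4 O, 1/4 A, 1/4 B, 1/4 AB.
So P(type AB) = 1/4.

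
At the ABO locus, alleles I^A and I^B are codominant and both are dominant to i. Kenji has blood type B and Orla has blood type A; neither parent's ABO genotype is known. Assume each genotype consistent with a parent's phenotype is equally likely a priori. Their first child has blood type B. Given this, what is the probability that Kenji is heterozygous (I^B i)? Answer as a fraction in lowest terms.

1/3

Possible genotypes: Kenji ∈ {I^B I^B, I^B i}; Orla ∈ {I^A I^A, I^A i}.
Weight each parental genotype pair by prior × P(type-B child):
  I^B I^B × I^A i: posterior weight 2/3.
  I^B i × I^A i: posterior weight 1/3.
Sum the posterior weight over pairs where Kenji is I^B i: 1/3.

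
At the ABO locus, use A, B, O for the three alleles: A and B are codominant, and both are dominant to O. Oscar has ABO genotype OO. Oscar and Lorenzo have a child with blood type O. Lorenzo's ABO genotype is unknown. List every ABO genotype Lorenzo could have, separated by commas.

AO, BO, OO

For each candidate genotype of Lorenzo, check whether crossing it with OO can produce every observed child phenotype.
  AA → possible child types {A} ✗
  AB → possible child types {A, B} ✗
  AO → possible child types {O, A} ✓
  BB → possible child types {B} ✗
  BO → possible child types {O, B} ✓
  OO → possible child types {O} ✓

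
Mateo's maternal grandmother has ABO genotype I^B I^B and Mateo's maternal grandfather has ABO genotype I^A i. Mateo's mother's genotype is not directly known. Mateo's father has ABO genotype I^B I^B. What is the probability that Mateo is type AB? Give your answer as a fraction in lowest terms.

Mateo's mother's ABO genotype from I^B I^B × I^A i: 1/2 I^A I^B, 1/2 I^B i.
Crossing each possibility with the father I^B I^B and summing P(type AB): 1/2·1/2 + 1/2·0 = 1/4.

1/4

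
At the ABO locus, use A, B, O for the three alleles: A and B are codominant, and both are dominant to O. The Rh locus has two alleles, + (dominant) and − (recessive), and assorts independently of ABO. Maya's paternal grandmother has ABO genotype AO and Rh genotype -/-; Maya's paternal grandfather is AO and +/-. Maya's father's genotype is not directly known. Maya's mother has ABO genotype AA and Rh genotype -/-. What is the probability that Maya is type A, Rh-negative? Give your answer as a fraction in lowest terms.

Maya's father's ABO genotype from AO × AO: 1/4 AA, 1/2 AO, 1/4 OO.
Crossing each possibility with the mother AA and summing P(type A): 1/4·1 + 1/2·1 + 1/4·1 = 1.
Similarly for Rh via the father's Rh distribution: P(Rh-) = 3/4.
Independent loci: 1 × 3/4 = 3/4.

3/4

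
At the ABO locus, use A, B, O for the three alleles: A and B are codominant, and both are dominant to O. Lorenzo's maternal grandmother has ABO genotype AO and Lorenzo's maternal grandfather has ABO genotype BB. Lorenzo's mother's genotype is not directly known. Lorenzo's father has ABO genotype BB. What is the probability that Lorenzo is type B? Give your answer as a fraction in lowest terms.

Lorenzo's mother's ABO genotype from AO × BB: 1/2 AB, 1/2 BO.
Crossing each possibility with the father BB and summing P(type B): 1/2·1/2 + 1/2·1 = 3/4.

3/4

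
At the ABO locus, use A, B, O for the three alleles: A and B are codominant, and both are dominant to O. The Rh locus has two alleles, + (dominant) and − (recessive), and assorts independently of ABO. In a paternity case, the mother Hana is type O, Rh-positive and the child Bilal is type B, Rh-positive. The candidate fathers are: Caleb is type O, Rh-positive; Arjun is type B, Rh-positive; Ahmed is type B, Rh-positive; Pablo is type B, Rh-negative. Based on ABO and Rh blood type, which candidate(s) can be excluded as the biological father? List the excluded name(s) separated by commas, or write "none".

A candidate is excluded only if no genotype consistent with his phenotype could produce a type B, Rh-positive child with a type O, Rh-positive mother.
Caleb (type O, Rh+): no genotype consistent with that phenotype can produce a type-B Rh+ child with a type-O mother.

Caleb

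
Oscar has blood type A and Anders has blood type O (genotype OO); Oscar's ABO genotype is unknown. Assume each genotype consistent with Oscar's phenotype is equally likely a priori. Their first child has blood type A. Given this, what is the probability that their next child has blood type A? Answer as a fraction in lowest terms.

5/6

Possible genotypes: Oscar ∈ {AA, AO}; Anders ∈ {OO}.
Weight each parental genotype pair by prior × P(type-A child):
  AA × OO: posterior weight 2/3; P(next child type A) = 1.
  AO × OO: posterior weight 1/3; P(next child type A) = 1/2.
Weighted sum = 5/6.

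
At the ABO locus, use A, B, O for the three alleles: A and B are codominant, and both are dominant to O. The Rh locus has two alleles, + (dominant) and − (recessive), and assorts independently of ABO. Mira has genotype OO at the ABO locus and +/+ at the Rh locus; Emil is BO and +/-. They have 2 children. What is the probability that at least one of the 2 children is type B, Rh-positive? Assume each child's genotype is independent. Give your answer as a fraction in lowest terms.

3/4

ABO cross OO × BO → 1/2 O, 1/2 B.
Rh cross +/+ × +/- → 1 Rh+; so P(type B, Rh-positive) = 1/2 × 1 = 1/2 per child.
P(none) = (1/2)^2 = 1/4; P(at least one) = 1 − 1/4 = 3/4.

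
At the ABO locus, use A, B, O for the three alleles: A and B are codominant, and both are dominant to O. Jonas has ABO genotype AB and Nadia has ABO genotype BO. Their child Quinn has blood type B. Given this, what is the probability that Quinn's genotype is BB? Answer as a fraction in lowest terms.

Cross AB × BO → 1/4 AB, 1/4 AO, 1/4 BB, 1/4 BO.
Type-B genotypes among offspring: BB (1/4), BO (1/4); total 1/2.
P(BB | type B) = (1/4) / (1/2) = 1/2.

1/2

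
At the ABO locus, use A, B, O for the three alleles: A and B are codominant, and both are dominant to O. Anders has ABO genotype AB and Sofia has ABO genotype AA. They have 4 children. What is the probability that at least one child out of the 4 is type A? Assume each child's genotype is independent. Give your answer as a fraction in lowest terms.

15/16

ABO cross AB × AA → 1/2 A, 1/2 AB.
So P(type A) = 1/2 per child.
P(none) = (1/2)^4 = 1/16; P(at least one) = 1 − 1/16 = 15/16.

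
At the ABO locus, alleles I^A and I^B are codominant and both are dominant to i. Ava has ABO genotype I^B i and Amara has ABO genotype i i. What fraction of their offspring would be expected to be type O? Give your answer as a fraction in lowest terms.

1/2

ABO cross I^B i × i i → offspring phenotypes: 1/2 O, 1/2 B.
So P(type O) = 1/2.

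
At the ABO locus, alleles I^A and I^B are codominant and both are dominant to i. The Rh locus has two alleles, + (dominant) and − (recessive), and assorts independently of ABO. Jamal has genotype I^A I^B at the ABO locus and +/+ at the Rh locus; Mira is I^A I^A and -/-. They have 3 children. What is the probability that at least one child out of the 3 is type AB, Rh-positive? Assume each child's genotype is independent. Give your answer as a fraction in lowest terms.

ABO cross I^A I^B × I^A I^A → 1/2 A, 1/2 AB.
Rh cross +/+ × -/- → 1 Rh+; so P(type AB, Rh-positive) = 1/2 × 1 = 1/2 per child.
P(none) = (1/2)^3 = 1/8; P(at least one) = 1 − 1/8 = 7/8.

7/8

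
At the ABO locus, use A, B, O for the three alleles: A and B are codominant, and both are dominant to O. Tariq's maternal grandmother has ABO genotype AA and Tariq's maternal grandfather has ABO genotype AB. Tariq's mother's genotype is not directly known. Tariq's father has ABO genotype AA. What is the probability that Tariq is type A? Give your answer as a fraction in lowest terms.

3/4

Tariq's mother's ABO genotype from AA × AB: 1/2 AA, 1/2 AB.
Crossing each possibility with the father AA and summing P(type A): 1/2·1 + 1/2·1/2 = 3/4.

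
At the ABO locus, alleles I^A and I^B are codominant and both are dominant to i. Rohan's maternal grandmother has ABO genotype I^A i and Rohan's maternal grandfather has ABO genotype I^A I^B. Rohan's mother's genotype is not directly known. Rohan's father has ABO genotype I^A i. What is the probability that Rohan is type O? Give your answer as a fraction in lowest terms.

1/8

Rohan's mother's ABO genotype from I^A i × I^A I^B: 1/4 I^A I^A, 1/4 I^A I^B, 1/4 I^A i, 1/4 I^B i.
Crossing each possibility with the father I^A i and summing P(type O): 1/4·0 + 1/4·0 + 1/4·1/4 + 1/4·1/4 = 1/8.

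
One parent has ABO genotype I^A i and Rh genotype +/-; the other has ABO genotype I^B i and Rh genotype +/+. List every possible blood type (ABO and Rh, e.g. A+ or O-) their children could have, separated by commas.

O+, A+, B+, AB+

Gametes from I^A i × I^B i give offspring ABO genotypes I^A I^B, I^A i, I^B i, i i, i.e. phenotypes O, A, B, AB.
Rh cross +/- × +/+ → phenotypes Rh+.
Combining independently: O+, A+, B+, AB+.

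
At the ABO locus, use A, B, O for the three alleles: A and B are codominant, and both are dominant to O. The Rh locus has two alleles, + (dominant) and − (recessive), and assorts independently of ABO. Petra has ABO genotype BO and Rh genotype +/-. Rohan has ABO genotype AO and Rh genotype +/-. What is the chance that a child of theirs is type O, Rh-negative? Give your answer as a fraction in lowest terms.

1/16

ABO cross BO × AO → offspring phenotypes: 1/4 O, 1/4 A, 1/4 B, 1/4 AB.
Rh cross +/- × +/- → 3/4 Rh+, 1/4 Rh-.
Independent loci: P(type O, Rh-negative) = 1/4 × 1/4 = 1/16.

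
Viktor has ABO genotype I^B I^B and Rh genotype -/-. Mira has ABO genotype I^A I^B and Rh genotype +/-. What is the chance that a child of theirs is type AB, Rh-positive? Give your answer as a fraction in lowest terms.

ABO cross I^B I^B × I^A I^B → offspring phenotypes: 1/2 B, 1/2 AB.
Rh cross -/- × +/- → 1/2 Rh+, 1/2 Rh-.
Independent loci: P(type AB, Rh-positive) = 1/2 × 1/2 = 1/4.

1/4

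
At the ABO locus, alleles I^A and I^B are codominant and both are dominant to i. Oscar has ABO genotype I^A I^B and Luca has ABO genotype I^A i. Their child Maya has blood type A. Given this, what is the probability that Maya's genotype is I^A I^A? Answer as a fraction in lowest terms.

Cross I^A I^B × I^A i → 1/4 I^A I^A, 1/4 I^A I^B, 1/4 I^A i, 1/4 I^B i.
Type-A genotypes among offspring: I^A I^A (1/4), I^A i (1/4); total 1/2.
P(I^A I^A | type A) = (1/4) / (1/2) = 1/2.

1/2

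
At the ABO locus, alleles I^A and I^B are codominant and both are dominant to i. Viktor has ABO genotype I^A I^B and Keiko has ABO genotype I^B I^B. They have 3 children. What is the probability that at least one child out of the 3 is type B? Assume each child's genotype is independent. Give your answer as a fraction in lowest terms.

7/8

ABO cross I^A I^B × I^B I^B → 1/2 B, 1/2 AB.
So P(type B) = 1/2 per child.
P(none) = (1/2)^3 = 1/8; P(at least one) = 1 − 1/8 = 7/8.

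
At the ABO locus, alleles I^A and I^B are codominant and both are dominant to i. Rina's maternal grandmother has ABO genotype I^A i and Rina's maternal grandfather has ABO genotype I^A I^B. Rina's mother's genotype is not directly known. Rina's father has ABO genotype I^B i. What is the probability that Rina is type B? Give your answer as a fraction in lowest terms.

Rina's mother's ABO genotype from I^A i × I^A I^B: 1/4 I^A I^A, 1/4 I^A I^B, 1/4 I^A i, 1/4 I^B i.
Crossing each possibility with the father I^B i and summing P(type B): 1/4·0 + 1/4·1/2 + 1/4·1/4 + 1/4·3/4 = 3/8.

3/8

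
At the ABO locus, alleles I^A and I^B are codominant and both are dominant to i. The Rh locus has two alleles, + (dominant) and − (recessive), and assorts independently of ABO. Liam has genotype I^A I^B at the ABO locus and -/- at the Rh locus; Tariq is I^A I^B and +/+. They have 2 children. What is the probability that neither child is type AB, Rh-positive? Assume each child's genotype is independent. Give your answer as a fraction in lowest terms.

ABO cross I^A I^B × I^A I^B → 1/4 A, 1/4 B, 1/2 AB.
Rh cross -/- × +/+ → 1 Rh+; so P(type AB, Rh-positive) = 1/2 × 1 = 1/2 per child.
P(not type AB, Rh-positive) = 1/2 for one child; (1/2)^2 = 1/4.

1/4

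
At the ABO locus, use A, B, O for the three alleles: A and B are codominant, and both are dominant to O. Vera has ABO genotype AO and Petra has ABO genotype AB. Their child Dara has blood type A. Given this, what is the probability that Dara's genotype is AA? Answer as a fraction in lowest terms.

1/2

Cross AO × AB → 1/4 AA, 1/4 AB, 1/4 AO, 1/4 BO.
Type-A genotypes among offspring: AA (1/4), AO (1/4); total 1/2.
P(AA | type A) = (1/4) / (1/2) = 1/2.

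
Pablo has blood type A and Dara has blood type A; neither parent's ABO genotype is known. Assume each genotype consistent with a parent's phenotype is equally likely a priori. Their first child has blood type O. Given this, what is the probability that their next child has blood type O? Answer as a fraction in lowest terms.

Possible genotypes: Pablo ∈ {AA, AO}; Dara ∈ {AA, AO}.
Weight each parental genotype pair by prior × P(type-O child):
  AO × AO: posterior weight 1; P(next child type O) = 1/4.
Weighted sum = 1/4.

1/4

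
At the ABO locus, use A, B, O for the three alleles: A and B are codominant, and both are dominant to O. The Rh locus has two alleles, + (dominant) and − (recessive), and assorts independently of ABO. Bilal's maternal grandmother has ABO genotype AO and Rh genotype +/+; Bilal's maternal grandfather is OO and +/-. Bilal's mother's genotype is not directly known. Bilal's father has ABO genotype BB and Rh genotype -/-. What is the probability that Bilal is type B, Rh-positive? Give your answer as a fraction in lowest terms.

9/16

Bilal's mother's ABO genotype from AO × OO: 1/2 AO, 1/2 OO.
Crossing each possibility with the father BB and summing P(type B): 1/2·1/2 + 1/2·1 = 3/4.
Similarly for Rh via the mother's Rh distribution: P(Rh+) = 3/4.
Independent loci: 3/4 × 3/4 = 9/16.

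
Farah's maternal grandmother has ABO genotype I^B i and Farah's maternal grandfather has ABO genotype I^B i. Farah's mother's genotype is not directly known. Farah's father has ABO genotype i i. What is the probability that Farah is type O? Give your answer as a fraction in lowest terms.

Farah's mother's ABO genotype from I^B i × I^B i: 1/4 I^B I^B, 1/2 I^B i, 1/4 i i.
Crossing each possibility with the father i i and summing P(type O): 1/4·0 + 1/2·1/2 + 1/4·1 = 1/2.

1/2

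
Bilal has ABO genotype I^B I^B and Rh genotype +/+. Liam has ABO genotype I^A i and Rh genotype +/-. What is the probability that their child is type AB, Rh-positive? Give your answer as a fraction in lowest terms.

ABO cross I^B I^B × I^A i → offspring phenotypes: 1/2 B, 1/2 AB.
Rh cross +/+ × +/- → 1 Rh+.
Independent loci: P(type AB, Rh-positive) = 1/2 × 1 = 1/2.

1/2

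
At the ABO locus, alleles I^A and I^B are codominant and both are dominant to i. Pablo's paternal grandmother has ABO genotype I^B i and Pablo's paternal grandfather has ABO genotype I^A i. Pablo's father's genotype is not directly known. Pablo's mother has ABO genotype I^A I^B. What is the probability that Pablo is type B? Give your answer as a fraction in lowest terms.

Pablo's father's ABO genotype from I^B i × I^A i: 1/4 I^A I^B, 1/4 I^A i, 1/4 I^B i, 1/4 i i.
Crossing each possibility with the mother I^A I^B and summing P(type B): 1/4·1/4 + 1/4·1/4 + 1/4·1/2 + 1/4·1/2 = 3/8.

3/8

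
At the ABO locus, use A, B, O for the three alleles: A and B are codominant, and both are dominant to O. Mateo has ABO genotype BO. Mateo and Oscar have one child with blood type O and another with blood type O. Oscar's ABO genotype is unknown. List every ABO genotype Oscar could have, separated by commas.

For each candidate genotype of Oscar, check whether crossing it with BO can produce every observed child phenotype.
  AA → possible child types {A, AB} ✗
  AB → possible child types {A, B, AB} ✗
  AO → possible child types {O, A, B, AB} ✓
  BB → possible child types {B} ✗
  BO → possible child types {O, B} ✓
  OO → possible child types {O, B} ✓

AO, BO, OO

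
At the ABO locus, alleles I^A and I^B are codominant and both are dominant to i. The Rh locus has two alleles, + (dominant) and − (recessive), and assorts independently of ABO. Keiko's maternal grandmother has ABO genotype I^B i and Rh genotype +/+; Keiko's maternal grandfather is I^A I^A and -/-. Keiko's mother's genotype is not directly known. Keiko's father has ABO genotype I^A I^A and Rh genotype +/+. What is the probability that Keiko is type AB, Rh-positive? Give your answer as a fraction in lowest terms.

1/4

Keiko's mother's ABO genotype from I^B i × I^A I^A: 1/2 I^A I^B, 1/2 I^A i.
Crossing each possibility with the father I^A I^A and summing P(type AB): 1/2·1/2 + 1/2·0 = 1/4.
Similarly for Rh via the mother's Rh distribution: P(Rh+) = 1.
Independent loci: 1/4 × 1 = 1/4.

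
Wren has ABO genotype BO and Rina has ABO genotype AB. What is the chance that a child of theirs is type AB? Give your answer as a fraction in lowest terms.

ABO cross BO × AB → offspring phenotypes: 1/4 A, 1/2 B, 1/4 AB.
So P(type AB) = 1/4.

1/4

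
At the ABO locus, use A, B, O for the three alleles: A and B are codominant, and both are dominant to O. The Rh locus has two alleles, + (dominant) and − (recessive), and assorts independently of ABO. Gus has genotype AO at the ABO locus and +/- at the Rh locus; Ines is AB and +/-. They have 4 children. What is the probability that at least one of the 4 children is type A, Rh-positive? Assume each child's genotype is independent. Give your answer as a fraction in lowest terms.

3471/4096

ABO cross AO × AB → 1/2 A, 1/4 B, 1/4 AB.
Rh cross +/- × +/- → 3/4 Rh+, 1/4 Rh-; so P(type A, Rh-positive) = 1/2 × 3/4 = 3/8 per child.
P(none) = (5/8)^4 = 625/4096; P(at least one) = 1 − 625/4096 = 3471/4096.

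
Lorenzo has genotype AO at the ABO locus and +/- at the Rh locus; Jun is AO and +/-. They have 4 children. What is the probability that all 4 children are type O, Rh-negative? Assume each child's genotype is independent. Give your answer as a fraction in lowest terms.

1/65536

ABO cross AO × AO → 1/4 O, 3/4 A.
Rh cross +/- × +/- → 3/4 Rh+, 1/4 Rh-; so P(type O, Rh-negative) = 1/4 × 1/4 = 1/16 per child.
All 4 independent: (1/16)^4 = 1/65536.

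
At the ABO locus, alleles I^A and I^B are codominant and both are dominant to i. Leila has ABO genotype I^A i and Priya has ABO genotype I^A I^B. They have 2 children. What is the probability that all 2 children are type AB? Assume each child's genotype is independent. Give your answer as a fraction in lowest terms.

1/16

ABO cross I^A i × I^A I^B → 1/2 A, 1/4 B, 1/4 AB.
So P(type AB) = 1/4 per child.
All 2 independent: (1/4)^2 = 1/16.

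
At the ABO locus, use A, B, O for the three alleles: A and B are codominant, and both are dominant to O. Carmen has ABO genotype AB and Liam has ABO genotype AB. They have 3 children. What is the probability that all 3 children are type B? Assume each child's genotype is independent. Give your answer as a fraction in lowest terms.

ABO cross AB × AB → 1/4 A, 1/4 B, 1/2 AB.
So P(type B) = 1/4 per child.
All 3 independent: (1/4)^3 = 1/64.

1/64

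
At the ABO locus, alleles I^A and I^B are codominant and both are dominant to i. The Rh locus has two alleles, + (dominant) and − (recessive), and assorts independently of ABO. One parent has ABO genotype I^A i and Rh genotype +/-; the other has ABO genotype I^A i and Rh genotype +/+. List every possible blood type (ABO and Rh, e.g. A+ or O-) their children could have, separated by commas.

Gametes from I^A i × I^A i give offspring ABO genotypes I^A I^A, I^A i, i i, i.e. phenotypes O, A.
Rh cross +/- × +/+ → phenotypes Rh+.
Combining independently: O+, A+.

O+, A+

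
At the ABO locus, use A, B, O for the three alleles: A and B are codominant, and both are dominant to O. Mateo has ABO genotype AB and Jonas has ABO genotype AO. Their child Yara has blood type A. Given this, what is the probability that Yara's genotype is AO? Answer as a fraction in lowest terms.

1/2

Cross AB × AO → 1/4 AA, 1/4 AB, 1/4 AO, 1/4 BO.
Type-A genotypes among offspring: AA (1/4), AO (1/4); total 1/2.
P(AO | type A) = (1/4) / (1/2) = 1/2.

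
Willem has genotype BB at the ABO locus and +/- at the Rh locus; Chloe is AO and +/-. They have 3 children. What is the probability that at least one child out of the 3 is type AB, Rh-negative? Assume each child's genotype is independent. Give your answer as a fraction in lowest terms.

169/512

ABO cross BB × AO → 1/2 B, 1/2 AB.
Rh cross +/- × +/- → 3/4 Rh+, 1/4 Rh-; so P(type AB, Rh-negative) = 1/2 × 1/4 = 1/8 per child.
P(none) = (7/8)^3 = 343/512; P(at least one) = 1 − 343/512 = 169/512.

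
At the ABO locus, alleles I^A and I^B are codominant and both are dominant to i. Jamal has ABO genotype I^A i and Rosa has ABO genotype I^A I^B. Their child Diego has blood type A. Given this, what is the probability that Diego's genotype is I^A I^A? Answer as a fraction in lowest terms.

Cross I^A i × I^A I^B → 1/4 I^A I^A, 1/4 I^A I^B, 1/4 I^A i, 1/4 I^B i.
Type-A genotypes among offspring: I^A I^A (1/4), I^A i (1/4); total 1/2.
P(I^A I^A | type A) = (1/4) / (1/2) = 1/2.

1/2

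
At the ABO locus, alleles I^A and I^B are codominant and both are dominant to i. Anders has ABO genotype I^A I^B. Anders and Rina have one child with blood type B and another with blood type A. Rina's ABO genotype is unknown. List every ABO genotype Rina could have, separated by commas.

For each candidate genotype of Rina, check whether crossing it with I^A I^B can produce every observed child phenotype.
  I^A I^A → possible child types {A, AB} ✗
  I^A I^B → possible child types {A, B, AB} ✓
  I^A i → possible child types {A, B, AB} ✓
  I^B I^B → possible child types {B, AB} ✗
  I^B i → possible child types {A, B, AB} ✓
  i i → possible child types {A, B} ✓

I^A I^B, I^A i, I^B i, i i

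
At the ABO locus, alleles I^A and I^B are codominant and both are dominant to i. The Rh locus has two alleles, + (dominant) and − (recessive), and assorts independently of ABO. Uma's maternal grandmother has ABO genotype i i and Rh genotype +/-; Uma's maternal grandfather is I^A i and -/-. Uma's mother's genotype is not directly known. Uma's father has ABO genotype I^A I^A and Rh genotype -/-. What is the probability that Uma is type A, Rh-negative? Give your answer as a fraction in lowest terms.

Uma's mother's ABO genotype from i i × I^A i: 1/2 I^A i, 1/2 i i.
Crossing each possibility with the father I^A I^A and summing P(type A): 1/2·1 + 1/2·1 = 1.
Similarly for Rh via the mother's Rh distribution: P(Rh-) = 3/4.
Independent loci: 1 × 3/4 = 3/4.

3/4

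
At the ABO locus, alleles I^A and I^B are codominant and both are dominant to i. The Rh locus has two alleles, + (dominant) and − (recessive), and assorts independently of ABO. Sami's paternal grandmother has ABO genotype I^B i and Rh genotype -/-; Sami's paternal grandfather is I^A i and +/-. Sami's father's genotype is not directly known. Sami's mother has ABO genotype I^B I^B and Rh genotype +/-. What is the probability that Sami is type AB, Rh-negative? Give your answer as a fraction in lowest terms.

3/32

Sami's father's ABO genotype from I^B i × I^A i: 1/4 I^A I^B, 1/4 I^A i, 1/4 I^B i, 1/4 i i.
Crossing each possibility with the mother I^B I^B and summing P(type AB): 1/4·1/2 + 1/4·1/2 + 1/4·0 + 1/4·0 = 1/4.
Similarly for Rh via the father's Rh distribution: P(Rh-) = 3/8.
Independent loci: 1/4 × 3/8 = 3/32.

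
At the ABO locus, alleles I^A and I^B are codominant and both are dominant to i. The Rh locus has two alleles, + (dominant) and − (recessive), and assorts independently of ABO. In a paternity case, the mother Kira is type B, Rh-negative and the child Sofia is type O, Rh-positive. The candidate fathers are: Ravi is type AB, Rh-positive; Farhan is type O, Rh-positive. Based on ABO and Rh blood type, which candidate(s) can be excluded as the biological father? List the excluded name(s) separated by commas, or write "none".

A candidate is excluded only if no genotype consistent with his phenotype could produce a type O, Rh-positive child with a type B, Rh-negative mother.
Ravi (type AB, Rh+): no genotype consistent with that phenotype can produce a type-O Rh+ child with a type-B mother.

Ravi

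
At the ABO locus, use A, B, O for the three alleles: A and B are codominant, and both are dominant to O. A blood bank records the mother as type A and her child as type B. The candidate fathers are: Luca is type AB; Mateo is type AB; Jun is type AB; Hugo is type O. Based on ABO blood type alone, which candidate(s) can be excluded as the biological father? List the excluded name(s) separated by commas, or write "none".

A candidate is excluded only if no genotype consistent with his phenotype could produce a type B child with a type A mother.
Hugo (type O): no genotype consistent with that phenotype can produce a type-B child with a type-A mother.

Hugo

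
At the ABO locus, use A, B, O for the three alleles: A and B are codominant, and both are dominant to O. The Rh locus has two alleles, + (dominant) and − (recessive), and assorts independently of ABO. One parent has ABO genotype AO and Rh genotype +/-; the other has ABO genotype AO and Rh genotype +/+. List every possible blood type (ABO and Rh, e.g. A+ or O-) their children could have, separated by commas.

O+, A+

Gametes from AO × AO give offspring ABO genotypes AA, AO, OO, i.e. phenotypes O, A.
Rh cross +/- × +/+ → phenotypes Rh+.
Combining independently: O+, A+.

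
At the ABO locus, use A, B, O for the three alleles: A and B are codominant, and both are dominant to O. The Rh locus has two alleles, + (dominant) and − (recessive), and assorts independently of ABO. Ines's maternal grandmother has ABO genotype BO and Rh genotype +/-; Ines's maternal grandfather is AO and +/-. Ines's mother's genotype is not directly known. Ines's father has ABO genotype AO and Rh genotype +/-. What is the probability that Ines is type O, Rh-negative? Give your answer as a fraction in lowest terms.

Ines's mother's ABO genotype from BO × AO: 1/4 AB, 1/4 AO, 1/4 BO, 1/4 OO.
Crossing each possibility with the father AO and summing P(type O): 1/4·0 + 1/4·1/4 + 1/4·1/4 + 1/4·1/2 = 1/4.
Similarly for Rh via the mother's Rh distribution: P(Rh-) = 1/4.
Independent loci: 1/4 × 1/4 = 1/16.

1/16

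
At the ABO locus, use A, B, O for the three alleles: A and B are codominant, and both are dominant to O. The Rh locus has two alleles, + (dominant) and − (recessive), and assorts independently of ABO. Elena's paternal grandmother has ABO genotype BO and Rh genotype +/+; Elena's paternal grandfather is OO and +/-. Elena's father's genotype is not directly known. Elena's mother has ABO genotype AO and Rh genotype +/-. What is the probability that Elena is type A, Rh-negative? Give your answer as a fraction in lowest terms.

3/64

Elena's father's ABO genotype from BO × OO: 1/2 BO, 1/2 OO.
Crossing each possibility with the mother AO and summing P(type A): 1/2·1/4 + 1/2·1/2 = 3/8.
Similarly for Rh via the father's Rh distribution: P(Rh-) = 1/8.
Independent loci: 3/8 × 1/8 = 3/64.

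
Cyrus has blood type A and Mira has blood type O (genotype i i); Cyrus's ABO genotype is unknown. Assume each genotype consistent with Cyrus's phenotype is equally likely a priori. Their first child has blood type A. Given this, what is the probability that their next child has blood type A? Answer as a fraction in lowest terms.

Possible genotypes: Cyrus ∈ {I^A I^A, I^A i}; Mira ∈ {i i}.
Weight each parental genotype pair by prior × P(type-A child):
  I^A I^A × i i: posterior weight 2/3; P(next child type A) = 1.
  I^A i × i i: posterior weight 1/3; P(next child type A) = 1/2.
Weighted sum = 5/6.

5/6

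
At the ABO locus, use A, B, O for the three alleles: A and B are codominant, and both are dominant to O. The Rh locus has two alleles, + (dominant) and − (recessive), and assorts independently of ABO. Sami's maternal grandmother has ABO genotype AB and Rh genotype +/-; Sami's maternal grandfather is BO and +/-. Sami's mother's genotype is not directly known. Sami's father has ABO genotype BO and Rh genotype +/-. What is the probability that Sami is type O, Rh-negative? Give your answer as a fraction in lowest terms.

1/32

Sami's mother's ABO genotype from AB × BO: 1/4 AB, 1/4 AO, 1/4 BB, 1/4 BO.
Crossing each possibility with the father BO and summing P(type O): 1/4·0 + 1/4·1/4 + 1/4·0 + 1/4·1/4 = 1/8.
Similarly for Rh via the mother's Rh distribution: P(Rh-) = 1/4.
Independent loci: 1/8 × 1/4 = 1/32.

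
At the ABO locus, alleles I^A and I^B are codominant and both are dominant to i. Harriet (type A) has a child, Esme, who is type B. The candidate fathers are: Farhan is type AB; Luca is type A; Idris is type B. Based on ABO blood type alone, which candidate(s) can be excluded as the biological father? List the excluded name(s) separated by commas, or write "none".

A candidate is excluded only if no genotype consistent with his phenotype could produce a type B child with a type A mother.
Luca (type A): no genotype consistent with that phenotype can produce a type-B child with a type-A mother.

Luca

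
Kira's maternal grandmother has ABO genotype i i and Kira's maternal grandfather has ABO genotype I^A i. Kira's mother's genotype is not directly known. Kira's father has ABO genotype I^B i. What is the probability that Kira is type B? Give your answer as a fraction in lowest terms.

3/8

Kira's mother's ABO genotype from i i × I^A i: 1/2 I^A i, 1/2 i i.
Crossing each possibility with the father I^B i and summing P(type B): 1/2·1/4 + 1/2·1/2 = 3/8.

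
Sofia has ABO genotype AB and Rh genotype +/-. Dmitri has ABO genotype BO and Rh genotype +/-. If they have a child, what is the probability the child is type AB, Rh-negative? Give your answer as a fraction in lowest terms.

1/16

ABO cross AB × BO → offspring phenotypes: 1/4 A, 1/2 B, 1/4 AB.
Rh cross +/- × +/- → 3/4 Rh+, 1/4 Rh-.
Independent loci: P(type AB, Rh-negative) = 1/4 × 1/4 = 1/16.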